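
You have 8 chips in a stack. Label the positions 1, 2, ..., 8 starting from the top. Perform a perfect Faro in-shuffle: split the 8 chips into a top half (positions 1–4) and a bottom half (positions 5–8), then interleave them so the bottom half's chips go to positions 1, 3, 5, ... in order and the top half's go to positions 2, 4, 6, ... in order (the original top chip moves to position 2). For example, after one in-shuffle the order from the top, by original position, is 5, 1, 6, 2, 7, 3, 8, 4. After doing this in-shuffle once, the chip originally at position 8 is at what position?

7

Track the chip's position through each in-shuffle:
8 → 7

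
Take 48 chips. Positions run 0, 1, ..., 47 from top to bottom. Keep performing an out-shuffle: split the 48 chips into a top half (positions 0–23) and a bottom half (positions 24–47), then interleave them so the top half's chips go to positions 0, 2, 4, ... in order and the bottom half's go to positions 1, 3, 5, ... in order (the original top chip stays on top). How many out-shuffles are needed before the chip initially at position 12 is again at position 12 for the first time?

23

Follow position 12 under repeated out-shuffles:
12 → 24 → 1 → 2 → 4 → 8 → 16 → 32 → ... → 12 (length 23)
It first returns after 23 out-shuffles.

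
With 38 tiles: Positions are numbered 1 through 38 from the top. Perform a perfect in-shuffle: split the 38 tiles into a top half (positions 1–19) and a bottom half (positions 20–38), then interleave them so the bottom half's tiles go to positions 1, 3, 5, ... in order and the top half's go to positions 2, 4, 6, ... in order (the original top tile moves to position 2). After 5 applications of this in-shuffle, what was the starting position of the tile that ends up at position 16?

Work backwards from position 16, undoing one in-shuffle at a time:
16 ← 8 ← 4 ← 2 ← 1 ← 20
So the tile now at position 16 started at position 20.

20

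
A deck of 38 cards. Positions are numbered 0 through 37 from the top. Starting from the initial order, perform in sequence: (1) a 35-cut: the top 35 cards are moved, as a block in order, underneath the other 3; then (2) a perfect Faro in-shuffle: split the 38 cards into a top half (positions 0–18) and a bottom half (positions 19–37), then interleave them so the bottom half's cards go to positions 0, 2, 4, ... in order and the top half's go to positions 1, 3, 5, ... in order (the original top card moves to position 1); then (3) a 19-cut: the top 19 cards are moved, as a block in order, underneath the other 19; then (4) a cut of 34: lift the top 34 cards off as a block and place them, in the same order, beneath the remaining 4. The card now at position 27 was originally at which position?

18

Undo the operations in reverse order, starting from position 27:
  undo op 4 (cut 34): 27 ← 23
  undo op 3 (cut 19): 23 ← 4
  undo op 2 (in-shuffle, from bottom half): 4 ← 21
  undo op 1 (cut 35): 21 ← 18
So the card at position 27 came from original position 18.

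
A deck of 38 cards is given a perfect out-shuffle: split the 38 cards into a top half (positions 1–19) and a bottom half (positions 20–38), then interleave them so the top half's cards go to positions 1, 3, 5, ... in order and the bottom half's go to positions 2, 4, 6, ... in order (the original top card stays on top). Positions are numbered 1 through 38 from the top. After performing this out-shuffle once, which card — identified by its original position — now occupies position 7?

Work backwards from position 7, undoing one out-shuffle at a time:
7 ← 4
So the card now at position 7 started at position 4.

4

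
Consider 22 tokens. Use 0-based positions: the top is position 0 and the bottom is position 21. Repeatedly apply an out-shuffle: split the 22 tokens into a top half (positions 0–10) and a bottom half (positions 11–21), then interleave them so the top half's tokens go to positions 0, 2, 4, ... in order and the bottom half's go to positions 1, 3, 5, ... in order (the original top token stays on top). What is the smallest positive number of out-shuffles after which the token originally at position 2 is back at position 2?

Follow position 2 under repeated out-shuffles:
2 → 4 → 8 → 16 → 11 → 1 → 2
It first returns after 6 out-shuffles.

6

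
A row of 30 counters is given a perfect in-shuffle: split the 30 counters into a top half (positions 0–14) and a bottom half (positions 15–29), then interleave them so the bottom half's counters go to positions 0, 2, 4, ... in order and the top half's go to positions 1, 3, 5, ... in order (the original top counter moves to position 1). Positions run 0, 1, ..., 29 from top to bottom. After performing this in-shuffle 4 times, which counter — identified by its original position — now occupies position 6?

13

Work backwards from position 6, undoing one in-shuffle at a time:
6 ← 18 ← 24 ← 27 ← 13
So the counter now at position 6 started at position 13.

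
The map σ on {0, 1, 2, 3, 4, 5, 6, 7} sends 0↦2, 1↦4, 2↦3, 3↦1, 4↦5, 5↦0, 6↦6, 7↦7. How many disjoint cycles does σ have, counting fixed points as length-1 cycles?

3

Cycle decomposition: (0 2 3 1 4 5) (6) (7).
3 cycles.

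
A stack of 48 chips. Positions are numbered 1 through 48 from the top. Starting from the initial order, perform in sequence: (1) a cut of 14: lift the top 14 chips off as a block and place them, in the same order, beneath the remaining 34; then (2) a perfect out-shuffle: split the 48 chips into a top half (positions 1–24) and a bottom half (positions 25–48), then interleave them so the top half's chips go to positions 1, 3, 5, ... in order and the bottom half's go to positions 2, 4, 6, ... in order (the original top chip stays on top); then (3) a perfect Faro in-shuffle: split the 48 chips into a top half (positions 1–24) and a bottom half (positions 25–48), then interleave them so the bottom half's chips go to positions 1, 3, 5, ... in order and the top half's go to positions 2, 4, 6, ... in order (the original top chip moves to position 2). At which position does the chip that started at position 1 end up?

Track the chip from position 1 forward through each operation:
  after op 1 (cut 14): 1 → 35
  after op 2 (out-shuffle): 35 → 22
  after op 3 (in-shuffle): 22 → 44

44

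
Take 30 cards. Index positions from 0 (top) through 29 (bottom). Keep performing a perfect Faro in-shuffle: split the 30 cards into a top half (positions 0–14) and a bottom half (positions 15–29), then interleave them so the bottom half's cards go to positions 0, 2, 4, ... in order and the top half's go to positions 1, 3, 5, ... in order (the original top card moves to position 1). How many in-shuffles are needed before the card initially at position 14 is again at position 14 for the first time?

5

Follow position 14 under repeated in-shuffles:
14 → 29 → 28 → 26 → 22 → 14
It first returns after 5 in-shuffles.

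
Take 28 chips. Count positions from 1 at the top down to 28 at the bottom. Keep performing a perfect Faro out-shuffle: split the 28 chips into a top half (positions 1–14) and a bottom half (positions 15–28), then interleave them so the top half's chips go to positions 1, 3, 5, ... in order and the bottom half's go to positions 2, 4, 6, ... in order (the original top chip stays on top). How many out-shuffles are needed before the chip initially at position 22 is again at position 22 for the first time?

Follow position 22 under repeated out-shuffles:
22 → 16 → 4 → 7 → 13 → 25 → 22
It first returns after 6 out-shuffles.

6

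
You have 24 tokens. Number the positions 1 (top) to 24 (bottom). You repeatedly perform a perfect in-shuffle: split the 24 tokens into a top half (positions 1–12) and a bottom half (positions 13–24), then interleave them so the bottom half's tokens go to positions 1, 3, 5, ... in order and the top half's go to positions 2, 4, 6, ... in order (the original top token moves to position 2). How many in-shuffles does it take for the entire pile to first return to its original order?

The in-shuffle permutes the 24 positions with cycle lengths [4, 20].
Every token is home exactly when every cycle has completed a whole number of laps, i.e. after lcm(4, 20) = 20 in-shuffles.

20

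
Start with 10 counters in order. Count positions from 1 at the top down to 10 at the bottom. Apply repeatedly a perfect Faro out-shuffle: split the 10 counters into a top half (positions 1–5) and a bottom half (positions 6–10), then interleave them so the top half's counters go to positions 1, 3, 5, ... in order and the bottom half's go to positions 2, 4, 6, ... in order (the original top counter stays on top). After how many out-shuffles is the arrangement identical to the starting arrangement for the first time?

6

The out-shuffle permutes the 10 positions with cycle lengths [1, 1, 2, 6].
Every counter is home exactly when every cycle has completed a whole number of laps, i.e. after lcm(1, 2, 6) = 6 out-shuffles.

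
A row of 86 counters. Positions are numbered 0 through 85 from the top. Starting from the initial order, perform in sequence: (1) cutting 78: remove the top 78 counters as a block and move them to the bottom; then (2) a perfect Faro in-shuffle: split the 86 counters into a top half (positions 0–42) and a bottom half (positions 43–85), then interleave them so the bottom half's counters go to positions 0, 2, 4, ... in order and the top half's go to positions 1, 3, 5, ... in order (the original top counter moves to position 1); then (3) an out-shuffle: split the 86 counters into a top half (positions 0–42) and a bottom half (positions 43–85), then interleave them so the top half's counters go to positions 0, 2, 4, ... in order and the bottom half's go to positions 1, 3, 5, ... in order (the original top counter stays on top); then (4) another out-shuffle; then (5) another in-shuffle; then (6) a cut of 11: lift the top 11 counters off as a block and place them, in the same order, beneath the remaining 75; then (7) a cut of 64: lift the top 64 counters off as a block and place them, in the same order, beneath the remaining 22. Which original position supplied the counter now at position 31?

Undo the operations in reverse order, starting from position 31:
  undo op 7 (cut 64): 31 ← 9
  undo op 6 (cut 11): 9 ← 20
  undo op 5 (in-shuffle, from bottom half): 20 ← 53
  undo op 4 (out-shuffle, from bottom half): 53 ← 69
  undo op 3 (out-shuffle, from bottom half): 69 ← 77
  undo op 2 (in-shuffle, from top half): 77 ← 38
  undo op 1 (cut 78): 38 ← 30
So the counter at position 31 came from original position 30.

30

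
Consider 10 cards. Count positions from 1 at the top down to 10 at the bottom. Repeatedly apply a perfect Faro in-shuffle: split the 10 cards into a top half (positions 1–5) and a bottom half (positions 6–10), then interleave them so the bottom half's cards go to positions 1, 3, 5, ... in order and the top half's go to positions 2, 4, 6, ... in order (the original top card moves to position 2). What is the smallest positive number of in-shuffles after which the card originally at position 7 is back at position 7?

Follow position 7 under repeated in-shuffles:
7 → 3 → 6 → 1 → 2 → 4 → 8 → 5 → 10 → 9 → 7
It first returns after 10 in-shuffles.

10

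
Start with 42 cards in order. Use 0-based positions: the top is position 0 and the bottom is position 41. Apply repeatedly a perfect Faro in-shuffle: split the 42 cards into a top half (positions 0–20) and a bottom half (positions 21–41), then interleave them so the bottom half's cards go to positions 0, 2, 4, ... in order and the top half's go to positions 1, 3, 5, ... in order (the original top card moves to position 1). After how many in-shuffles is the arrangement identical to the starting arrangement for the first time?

14

The in-shuffle permutes the 42 positions with cycle lengths [14, 14, 14].
Every card is home exactly when every cycle has completed a whole number of laps, i.e. after lcm(14) = 14 in-shuffles.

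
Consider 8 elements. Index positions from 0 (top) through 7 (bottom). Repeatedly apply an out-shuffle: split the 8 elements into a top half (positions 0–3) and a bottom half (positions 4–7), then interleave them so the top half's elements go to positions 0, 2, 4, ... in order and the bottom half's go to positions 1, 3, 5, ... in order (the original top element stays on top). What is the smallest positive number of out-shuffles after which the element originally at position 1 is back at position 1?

3

Follow position 1 under repeated out-shuffles:
1 → 2 → 4 → 1
It first returns after 3 out-shuffles.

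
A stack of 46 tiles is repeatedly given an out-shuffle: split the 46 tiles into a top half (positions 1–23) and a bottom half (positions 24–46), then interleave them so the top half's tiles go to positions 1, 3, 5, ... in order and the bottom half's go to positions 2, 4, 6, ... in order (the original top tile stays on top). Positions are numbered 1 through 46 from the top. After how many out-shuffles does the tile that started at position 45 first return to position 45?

12

Follow position 45 under repeated out-shuffles:
45 → 44 → 42 → 38 → 30 → 14 → 27 → 8 → 15 → 29 → 12 → 23 → 45
It first returns after 12 out-shuffles.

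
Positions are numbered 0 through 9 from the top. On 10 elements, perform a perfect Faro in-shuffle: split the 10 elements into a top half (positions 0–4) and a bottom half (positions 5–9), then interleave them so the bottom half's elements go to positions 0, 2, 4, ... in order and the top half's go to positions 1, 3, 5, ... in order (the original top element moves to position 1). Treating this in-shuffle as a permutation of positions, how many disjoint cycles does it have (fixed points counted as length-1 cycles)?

1

Trace each unvisited position around until it returns:
(0 1 3 7 4 9 8 6 2 5)
1 cycle in total.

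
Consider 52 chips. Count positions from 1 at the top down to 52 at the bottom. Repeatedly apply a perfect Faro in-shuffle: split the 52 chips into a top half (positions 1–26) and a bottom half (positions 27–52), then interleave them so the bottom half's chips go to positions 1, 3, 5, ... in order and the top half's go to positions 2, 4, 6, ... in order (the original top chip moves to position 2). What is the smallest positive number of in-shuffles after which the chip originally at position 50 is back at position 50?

Follow position 50 under repeated in-shuffles:
50 → 47 → 41 → 29 → 5 → 10 → 20 → 40 → ... → 50 (length 52)
It first returns after 52 in-shuffles.

52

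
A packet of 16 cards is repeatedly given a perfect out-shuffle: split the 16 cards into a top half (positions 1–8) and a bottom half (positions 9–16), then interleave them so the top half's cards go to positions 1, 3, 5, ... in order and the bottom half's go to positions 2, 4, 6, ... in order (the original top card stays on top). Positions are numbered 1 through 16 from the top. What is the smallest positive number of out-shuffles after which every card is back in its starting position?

The out-shuffle permutes the 16 positions with cycle lengths [1, 1, 2, 4, 4, 4].
Every card is home exactly when every cycle has completed a whole number of laps, i.e. after lcm(1, 2, 4) = 4 out-shuffles.

4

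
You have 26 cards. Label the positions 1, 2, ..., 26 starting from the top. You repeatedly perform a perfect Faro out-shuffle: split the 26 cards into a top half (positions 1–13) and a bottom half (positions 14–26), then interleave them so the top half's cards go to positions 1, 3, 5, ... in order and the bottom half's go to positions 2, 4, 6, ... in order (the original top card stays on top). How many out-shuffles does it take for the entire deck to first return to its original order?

The out-shuffle permutes the 26 positions with cycle lengths [1, 1, 4, 20].
Every card is home exactly when every cycle has completed a whole number of laps, i.e. after lcm(1, 4, 20) = 20 out-shuffles.

20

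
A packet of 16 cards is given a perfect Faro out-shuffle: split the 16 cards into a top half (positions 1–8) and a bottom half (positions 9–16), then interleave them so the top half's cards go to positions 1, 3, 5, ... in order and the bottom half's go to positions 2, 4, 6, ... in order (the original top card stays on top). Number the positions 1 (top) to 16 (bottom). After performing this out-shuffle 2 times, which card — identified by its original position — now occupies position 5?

2

Work backwards from position 5, undoing one out-shuffle at a time:
5 ← 3 ← 2
So the card now at position 5 started at position 2.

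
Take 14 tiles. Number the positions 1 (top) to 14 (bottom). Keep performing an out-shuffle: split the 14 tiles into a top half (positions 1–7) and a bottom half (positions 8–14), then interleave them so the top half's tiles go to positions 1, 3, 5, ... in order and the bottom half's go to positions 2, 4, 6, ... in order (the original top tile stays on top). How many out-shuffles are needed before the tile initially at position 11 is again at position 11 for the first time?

12

Follow position 11 under repeated out-shuffles:
11 → 8 → 2 → 3 → 5 → 9 → 4 → 7 → 13 → 12 → 10 → 6 → 11
It first returns after 12 out-shuffles.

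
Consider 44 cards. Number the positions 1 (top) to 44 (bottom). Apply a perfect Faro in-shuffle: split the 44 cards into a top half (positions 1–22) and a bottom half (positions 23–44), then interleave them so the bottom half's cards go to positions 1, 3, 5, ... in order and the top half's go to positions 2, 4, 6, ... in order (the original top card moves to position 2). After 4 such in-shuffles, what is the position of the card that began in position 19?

34

Track the card's position through each in-shuffle:
19 → 38 → 31 → 17 → 34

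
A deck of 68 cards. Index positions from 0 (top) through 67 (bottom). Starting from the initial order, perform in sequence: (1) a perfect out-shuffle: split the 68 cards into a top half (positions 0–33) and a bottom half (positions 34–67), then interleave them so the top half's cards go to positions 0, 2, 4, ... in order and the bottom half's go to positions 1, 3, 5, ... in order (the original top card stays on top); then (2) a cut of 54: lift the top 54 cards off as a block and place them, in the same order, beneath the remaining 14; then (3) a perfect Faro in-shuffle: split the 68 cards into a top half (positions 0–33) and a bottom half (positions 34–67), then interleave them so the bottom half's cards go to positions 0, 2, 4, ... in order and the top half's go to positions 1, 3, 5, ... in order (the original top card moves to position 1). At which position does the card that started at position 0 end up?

Track the card from position 0 forward through each operation:
  after op 1 (out-shuffle): 0 → 0
  after op 2 (cut 54): 0 → 14
  after op 3 (in-shuffle): 14 → 29

29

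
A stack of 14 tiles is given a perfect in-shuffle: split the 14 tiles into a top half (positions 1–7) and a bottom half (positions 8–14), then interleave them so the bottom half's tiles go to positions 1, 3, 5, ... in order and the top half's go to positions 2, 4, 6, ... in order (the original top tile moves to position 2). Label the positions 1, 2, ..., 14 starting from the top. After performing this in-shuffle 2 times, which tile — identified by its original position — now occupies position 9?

6

Work backwards from position 9, undoing one in-shuffle at a time:
9 ← 12 ← 6
So the tile now at position 9 started at position 6.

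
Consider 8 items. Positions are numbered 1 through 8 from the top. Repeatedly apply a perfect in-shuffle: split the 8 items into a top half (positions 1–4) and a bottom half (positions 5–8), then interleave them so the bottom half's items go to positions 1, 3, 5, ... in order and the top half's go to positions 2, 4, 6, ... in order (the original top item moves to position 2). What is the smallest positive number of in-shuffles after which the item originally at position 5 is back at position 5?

Follow position 5 under repeated in-shuffles:
5 → 1 → 2 → 4 → 8 → 7 → 5
It first returns after 6 in-shuffles.

6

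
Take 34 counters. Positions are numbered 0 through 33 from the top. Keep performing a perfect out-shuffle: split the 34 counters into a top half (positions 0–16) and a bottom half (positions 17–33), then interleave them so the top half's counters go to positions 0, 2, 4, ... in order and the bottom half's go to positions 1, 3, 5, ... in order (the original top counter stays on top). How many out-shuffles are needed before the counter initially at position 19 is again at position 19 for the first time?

10

Follow position 19 under repeated out-shuffles:
19 → 5 → 10 → 20 → 7 → 14 → 28 → 23 → 13 → 26 → 19
It first returns after 10 out-shuffles.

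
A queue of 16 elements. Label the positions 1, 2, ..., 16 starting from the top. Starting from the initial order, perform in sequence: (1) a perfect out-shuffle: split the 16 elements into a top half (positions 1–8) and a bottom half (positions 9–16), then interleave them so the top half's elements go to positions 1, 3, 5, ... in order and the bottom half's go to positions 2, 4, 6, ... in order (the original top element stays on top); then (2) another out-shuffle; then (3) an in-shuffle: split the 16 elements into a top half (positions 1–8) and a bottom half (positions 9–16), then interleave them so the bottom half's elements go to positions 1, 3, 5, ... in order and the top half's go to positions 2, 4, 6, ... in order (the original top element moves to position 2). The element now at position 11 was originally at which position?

Undo the operations in reverse order, starting from position 11:
  undo op 3 (in-shuffle, from bottom half): 11 ← 14
  undo op 2 (out-shuffle, from bottom half): 14 ← 15
  undo op 1 (out-shuffle, from top half): 15 ← 8
So the element at position 11 came from original position 8.

8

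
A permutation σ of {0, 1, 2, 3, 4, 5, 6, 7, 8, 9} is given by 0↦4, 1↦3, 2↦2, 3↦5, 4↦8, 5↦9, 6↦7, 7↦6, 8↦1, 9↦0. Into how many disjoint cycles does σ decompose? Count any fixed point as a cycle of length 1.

3

Cycle decomposition: (0 4 8 1 3 5 9) (2) (6 7).
3 cycles.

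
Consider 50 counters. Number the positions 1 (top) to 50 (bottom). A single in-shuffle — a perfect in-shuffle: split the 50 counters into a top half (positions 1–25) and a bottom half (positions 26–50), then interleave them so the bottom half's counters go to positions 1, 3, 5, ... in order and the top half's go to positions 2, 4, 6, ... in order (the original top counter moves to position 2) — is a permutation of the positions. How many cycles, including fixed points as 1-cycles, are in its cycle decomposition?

Trace each unvisited position around until it returns:
(1 2 4 8 16 32 13 26) (3 6 12 24 48 45 39 27) (5 10 20 40 29 7 14 28) (9 18 36 21 42 33 15 30) (11 22 44 37 23 46 41 31) (17 34) (19 38 25 50 49 47 43 35)
7 cycles in total.

7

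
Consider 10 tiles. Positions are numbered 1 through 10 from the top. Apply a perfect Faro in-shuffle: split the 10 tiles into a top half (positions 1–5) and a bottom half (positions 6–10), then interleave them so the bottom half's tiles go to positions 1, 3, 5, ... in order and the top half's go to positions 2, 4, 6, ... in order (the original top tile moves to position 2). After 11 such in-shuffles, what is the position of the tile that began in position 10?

Track the tile's position through each in-shuffle:
10 → 9 → 7 → 3 → 6 → 1 → 2 → 4 → 8 → 5 → 10 → 9

9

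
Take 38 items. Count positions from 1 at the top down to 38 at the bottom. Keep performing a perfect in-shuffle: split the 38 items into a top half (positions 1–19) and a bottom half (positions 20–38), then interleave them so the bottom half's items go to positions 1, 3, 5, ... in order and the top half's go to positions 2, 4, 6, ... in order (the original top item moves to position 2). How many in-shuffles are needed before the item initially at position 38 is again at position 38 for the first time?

12

Follow position 38 under repeated in-shuffles:
38 → 37 → 35 → 31 → 23 → 7 → 14 → 28 → 17 → 34 → 29 → 19 → 38
It first returns after 12 in-shuffles.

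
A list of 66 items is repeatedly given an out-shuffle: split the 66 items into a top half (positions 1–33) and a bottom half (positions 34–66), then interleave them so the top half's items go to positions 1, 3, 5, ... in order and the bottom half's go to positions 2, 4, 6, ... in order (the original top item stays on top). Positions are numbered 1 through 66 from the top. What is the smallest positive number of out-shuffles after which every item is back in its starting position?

The out-shuffle permutes the 66 positions with cycle lengths [1, 1, 4, 12, 12, 12, 12, 12].
Every item is home exactly when every cycle has completed a whole number of laps, i.e. after lcm(1, 4, 12) = 12 out-shuffles.

12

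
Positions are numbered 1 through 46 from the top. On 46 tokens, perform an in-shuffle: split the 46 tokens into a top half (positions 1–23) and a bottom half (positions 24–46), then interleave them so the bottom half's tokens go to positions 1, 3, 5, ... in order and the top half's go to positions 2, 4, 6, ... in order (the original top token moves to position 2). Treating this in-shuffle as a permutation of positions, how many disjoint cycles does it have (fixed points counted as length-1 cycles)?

Trace each unvisited position around until it returns:
(1 2 4 8 16 32 ... len 23) (5 10 20 40 33 19 ... len 23)
2 cycles in total.

2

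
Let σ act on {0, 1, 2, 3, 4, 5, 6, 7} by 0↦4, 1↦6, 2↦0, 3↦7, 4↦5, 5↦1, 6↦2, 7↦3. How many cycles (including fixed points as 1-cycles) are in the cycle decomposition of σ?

Cycle decomposition: (0 4 5 1 6 2) (3 7).
2 cycles.

2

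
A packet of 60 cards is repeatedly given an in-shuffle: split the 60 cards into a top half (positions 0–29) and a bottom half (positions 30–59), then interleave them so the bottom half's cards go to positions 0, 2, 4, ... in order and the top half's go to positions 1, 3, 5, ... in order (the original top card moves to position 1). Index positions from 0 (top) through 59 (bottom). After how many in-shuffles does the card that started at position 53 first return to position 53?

60

Follow position 53 under repeated in-shuffles:
53 → 46 → 32 → 4 → 9 → 19 → 39 → 18 → ... → 53 (length 60)
It first returns after 60 in-shuffles.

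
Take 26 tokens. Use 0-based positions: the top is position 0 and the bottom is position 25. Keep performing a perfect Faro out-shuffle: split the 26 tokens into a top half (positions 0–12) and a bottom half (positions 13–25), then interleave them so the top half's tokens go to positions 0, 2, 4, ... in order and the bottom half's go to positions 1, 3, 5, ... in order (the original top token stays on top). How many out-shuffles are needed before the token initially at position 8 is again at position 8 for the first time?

Follow position 8 under repeated out-shuffles:
8 → 16 → 7 → 14 → 3 → 6 → 12 → 24 → 23 → 21 → 17 → 9 → 18 → 11 → 22 → 19 → 13 → 1 → 2 → 4 → 8
It first returns after 20 out-shuffles.

20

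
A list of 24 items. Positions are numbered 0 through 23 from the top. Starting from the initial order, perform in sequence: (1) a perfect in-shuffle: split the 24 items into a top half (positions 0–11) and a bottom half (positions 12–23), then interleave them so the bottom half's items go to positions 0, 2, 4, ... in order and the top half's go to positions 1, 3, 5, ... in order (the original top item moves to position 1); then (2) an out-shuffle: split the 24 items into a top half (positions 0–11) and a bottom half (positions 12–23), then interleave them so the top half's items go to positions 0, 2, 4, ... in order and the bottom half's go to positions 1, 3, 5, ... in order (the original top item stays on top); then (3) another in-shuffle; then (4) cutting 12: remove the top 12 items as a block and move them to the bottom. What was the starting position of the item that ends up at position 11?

8

Undo the operations in reverse order, starting from position 11:
  undo op 4 (cut 12): 11 ← 23
  undo op 3 (in-shuffle, from top half): 23 ← 11
  undo op 2 (out-shuffle, from bottom half): 11 ← 17
  undo op 1 (in-shuffle, from top half): 17 ← 8
So the item at position 11 came from original position 8.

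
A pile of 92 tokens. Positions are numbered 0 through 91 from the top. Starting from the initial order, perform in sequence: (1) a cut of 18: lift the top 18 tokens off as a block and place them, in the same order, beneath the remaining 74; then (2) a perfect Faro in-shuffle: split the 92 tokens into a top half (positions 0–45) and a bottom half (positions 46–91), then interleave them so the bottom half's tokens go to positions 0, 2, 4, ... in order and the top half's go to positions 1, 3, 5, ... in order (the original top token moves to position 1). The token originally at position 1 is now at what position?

58

Track the token from position 1 forward through each operation:
  after op 1 (cut 18): 1 → 75
  after op 2 (in-shuffle): 75 → 58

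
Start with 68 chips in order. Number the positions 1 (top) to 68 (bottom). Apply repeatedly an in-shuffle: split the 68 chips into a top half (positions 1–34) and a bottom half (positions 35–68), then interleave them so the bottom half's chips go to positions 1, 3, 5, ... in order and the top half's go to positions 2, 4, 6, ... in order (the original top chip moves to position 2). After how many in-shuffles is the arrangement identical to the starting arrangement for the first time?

22

The in-shuffle permutes the 68 positions with cycle lengths [2, 11, 11, 22, 22].
Every chip is home exactly when every cycle has completed a whole number of laps, i.e. after lcm(2, 11, 22) = 22 in-shuffles.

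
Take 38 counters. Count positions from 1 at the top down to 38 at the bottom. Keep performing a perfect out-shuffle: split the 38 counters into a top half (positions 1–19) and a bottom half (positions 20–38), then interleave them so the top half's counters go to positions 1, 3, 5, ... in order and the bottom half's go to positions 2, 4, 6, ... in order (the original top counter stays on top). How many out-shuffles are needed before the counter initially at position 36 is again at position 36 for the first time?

36

Follow position 36 under repeated out-shuffles:
36 → 34 → 30 → 22 → 6 → 11 → 21 → 4 → ... → 36 (length 36)
It first returns after 36 out-shuffles.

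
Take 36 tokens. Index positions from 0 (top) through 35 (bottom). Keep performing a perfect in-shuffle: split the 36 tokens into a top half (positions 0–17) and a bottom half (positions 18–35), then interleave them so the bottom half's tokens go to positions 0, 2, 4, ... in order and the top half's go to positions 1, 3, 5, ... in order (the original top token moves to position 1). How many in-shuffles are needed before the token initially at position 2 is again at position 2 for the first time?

36

Follow position 2 under repeated in-shuffles:
2 → 5 → 11 → 23 → 10 → 21 → 6 → 13 → ... → 2 (length 36)
It first returns after 36 in-shuffles.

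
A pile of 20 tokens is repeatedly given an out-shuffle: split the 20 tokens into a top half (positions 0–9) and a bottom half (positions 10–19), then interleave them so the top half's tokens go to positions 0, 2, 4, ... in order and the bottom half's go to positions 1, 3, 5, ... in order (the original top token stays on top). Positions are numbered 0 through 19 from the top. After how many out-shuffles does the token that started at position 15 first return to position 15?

Follow position 15 under repeated out-shuffles:
15 → 11 → 3 → 6 → 12 → 5 → 10 → 1 → 2 → 4 → 8 → 16 → 13 → 7 → 14 → 9 → 18 → 17 → 15
It first returns after 18 out-shuffles.

18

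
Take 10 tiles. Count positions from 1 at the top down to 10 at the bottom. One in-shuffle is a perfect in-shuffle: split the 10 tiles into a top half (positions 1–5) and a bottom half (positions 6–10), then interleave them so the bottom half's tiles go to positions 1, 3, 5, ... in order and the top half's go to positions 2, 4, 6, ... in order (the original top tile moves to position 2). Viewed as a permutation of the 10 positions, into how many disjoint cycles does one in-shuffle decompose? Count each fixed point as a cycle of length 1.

Trace each unvisited position around until it returns:
(1 2 4 8 5 10 9 7 3 6)
1 cycle in total.

1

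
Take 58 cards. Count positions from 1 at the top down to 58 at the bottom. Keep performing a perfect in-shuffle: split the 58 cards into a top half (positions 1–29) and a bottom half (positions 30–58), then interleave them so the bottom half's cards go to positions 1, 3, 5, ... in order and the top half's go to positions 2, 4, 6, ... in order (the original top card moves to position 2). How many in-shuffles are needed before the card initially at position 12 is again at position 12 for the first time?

58

Follow position 12 under repeated in-shuffles:
12 → 24 → 48 → 37 → 15 → 30 → 1 → 2 → ... → 12 (length 58)
It first returns after 58 in-shuffles.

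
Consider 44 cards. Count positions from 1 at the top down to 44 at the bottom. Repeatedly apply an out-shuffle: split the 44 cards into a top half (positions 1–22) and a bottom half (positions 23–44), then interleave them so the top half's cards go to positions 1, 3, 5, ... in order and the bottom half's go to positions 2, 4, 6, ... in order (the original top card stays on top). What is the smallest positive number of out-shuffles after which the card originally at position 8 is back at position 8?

Follow position 8 under repeated out-shuffles:
8 → 15 → 29 → 14 → 27 → 10 → 19 → 37 → 30 → 16 → 31 → 18 → 35 → 26 → 8
It first returns after 14 out-shuffles.

14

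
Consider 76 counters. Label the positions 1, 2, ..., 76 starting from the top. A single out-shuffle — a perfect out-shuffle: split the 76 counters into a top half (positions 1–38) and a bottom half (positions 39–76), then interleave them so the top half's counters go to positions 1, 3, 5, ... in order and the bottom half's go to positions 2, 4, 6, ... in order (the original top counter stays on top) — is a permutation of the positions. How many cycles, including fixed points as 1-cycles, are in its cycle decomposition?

Trace each unvisited position around until it returns:
(1) (2 3 5 9 17 33 ... len 20) (4 7 13 25 49 22 ... len 20) (6 11 21 41) (8 15 29 57 38 75 ... len 20) (16 31 61 46) (26 51) (36 71 66 56) ... plus 1 more
9 cycles in total.

9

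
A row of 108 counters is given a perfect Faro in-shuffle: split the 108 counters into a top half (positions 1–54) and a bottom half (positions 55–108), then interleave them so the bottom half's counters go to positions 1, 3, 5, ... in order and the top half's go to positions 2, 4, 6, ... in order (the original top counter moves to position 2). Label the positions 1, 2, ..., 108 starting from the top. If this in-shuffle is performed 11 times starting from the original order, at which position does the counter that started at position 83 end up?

53

Track the counter's position through each in-shuffle:
83 → 57 → 5 → 10 → 20 → 40 → 80 → 51 → 102 → 95 → 81 → 53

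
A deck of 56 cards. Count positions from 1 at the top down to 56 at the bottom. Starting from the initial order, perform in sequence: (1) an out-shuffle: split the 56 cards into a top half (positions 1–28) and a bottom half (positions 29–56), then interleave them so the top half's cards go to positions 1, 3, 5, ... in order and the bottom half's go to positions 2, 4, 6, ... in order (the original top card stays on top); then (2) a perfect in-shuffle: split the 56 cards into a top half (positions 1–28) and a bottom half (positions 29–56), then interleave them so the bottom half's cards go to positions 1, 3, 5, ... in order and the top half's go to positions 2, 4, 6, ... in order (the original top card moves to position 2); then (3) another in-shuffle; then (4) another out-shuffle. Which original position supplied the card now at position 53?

Undo the operations in reverse order, starting from position 53:
  undo op 4 (out-shuffle, from top half): 53 ← 27
  undo op 3 (in-shuffle, from bottom half): 27 ← 42
  undo op 2 (in-shuffle, from top half): 42 ← 21
  undo op 1 (out-shuffle, from top half): 21 ← 11
So the card at position 53 came from original position 11.

11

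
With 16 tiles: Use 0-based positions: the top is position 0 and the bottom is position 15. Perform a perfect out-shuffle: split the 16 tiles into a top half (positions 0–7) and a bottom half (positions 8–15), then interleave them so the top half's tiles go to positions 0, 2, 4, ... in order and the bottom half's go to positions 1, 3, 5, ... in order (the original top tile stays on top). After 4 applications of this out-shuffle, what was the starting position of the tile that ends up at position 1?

1

Work backwards from position 1, undoing one out-shuffle at a time:
1 ← 8 ← 4 ← 2 ← 1
So the tile now at position 1 started at position 1.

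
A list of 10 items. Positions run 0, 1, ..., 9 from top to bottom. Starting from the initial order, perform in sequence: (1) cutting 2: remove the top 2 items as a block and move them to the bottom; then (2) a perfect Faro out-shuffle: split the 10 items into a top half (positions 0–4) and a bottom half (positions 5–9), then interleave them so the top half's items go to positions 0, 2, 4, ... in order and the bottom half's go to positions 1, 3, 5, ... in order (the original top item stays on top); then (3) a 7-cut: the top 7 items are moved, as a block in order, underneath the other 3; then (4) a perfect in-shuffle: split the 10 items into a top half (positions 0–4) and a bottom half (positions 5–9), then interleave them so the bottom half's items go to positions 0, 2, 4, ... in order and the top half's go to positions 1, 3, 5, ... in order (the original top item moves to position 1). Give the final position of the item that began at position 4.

4

Track the item from position 4 forward through each operation:
  after op 1 (cut 2): 4 → 2
  after op 2 (out-shuffle): 2 → 4
  after op 3 (cut 7): 4 → 7
  after op 4 (in-shuffle): 7 → 4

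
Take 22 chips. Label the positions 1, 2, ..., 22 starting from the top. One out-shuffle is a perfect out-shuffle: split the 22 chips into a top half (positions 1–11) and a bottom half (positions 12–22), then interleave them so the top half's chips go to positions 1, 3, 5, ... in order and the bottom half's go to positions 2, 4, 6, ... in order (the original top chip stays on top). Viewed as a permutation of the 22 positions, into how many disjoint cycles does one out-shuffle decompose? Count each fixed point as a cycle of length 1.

Trace each unvisited position around until it returns:
(1) (2 3 5 9 17 12) (4 7 13) (6 11 21 20 18 14) (8 15) (10 19 16) (22)
7 cycles in total.

7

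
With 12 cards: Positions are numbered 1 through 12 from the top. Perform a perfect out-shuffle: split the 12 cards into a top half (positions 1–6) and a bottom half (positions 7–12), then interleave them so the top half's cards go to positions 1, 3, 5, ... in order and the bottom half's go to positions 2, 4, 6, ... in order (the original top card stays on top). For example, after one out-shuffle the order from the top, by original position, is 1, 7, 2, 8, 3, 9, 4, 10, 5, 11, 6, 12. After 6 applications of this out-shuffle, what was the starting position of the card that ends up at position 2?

6

Work backwards from position 2, undoing one out-shuffle at a time:
2 ← 7 ← 4 ← 8 ← 10 ← 11 ← 6
So the card now at position 2 started at position 6.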